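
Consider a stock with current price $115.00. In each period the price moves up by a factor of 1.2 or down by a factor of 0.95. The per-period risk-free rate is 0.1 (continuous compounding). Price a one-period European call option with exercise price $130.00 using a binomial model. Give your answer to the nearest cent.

$4.49

Risk-neutral probability p = (e^0.1 − 0.95)/(1.2 − 0.95) = 0.1552/0.2500 = 0.6207
Terminal stock prices: S_u = 138, S_d = 109.2
Terminal payoffs (S − K): max(8, 0) = 8, max(-20.75, 0) = 0
Node 0 (S = 115): V_0 = e^(−0.1)·[0.6207·8.0000 + 0.3793·0.0000] = 4.4929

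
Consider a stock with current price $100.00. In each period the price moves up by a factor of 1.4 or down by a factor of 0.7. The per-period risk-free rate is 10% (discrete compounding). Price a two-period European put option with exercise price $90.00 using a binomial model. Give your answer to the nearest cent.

Risk-neutral probability p = (1 + 0.1 − 0.7)/(1.4 − 0.7) = 0.4000/0.7000 = 0.5714
Terminal stock prices: S_uu = 196, S_ud = 98, S_dd = 49
Terminal payoffs (K − S): max(-106, 0) = 0, max(-8, 0) = 0, max(41, 0) = 41
Node u (S = 140): V_u = 1/1.1·[0.5714·0.0000 + 0.4286·0.0000] = 0.0000
Node d (S = 70): V_d = 1/1.1·[0.5714·0.0000 + 0.4286·41.0000] = 15.9740
Node 0 (S = 100): V_0 = 1/1.1·[0.5714·0.0000 + 0.4286·15.9740] = 6.2236

$6.22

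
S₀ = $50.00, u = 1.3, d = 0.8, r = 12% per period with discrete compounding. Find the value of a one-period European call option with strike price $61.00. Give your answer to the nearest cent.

$2.29

Risk-neutral probability p = (1 + 0.12 − 0.8)/(1.3 − 0.8) = 0.3200/0.5000 = 0.6400
Terminal stock prices: S_u = 65, S_d = 40
Terminal payoffs (S − K): max(4, 0) = 4, max(-21, 0) = 0
Node 0 (S = 50): V_0 = 1/1.12·[0.6400·4.0000 + 0.3600·0.0000] = 2.2857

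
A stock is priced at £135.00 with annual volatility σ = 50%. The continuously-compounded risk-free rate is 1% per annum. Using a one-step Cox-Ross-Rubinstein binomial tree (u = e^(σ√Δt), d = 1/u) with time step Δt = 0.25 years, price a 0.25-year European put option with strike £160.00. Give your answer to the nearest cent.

CRR parameters: u = e^(σ√Δt) = e^(0.5·√0.25) = 1.2840, d = 1/u = 0.7788
Per-period rate: rΔt = 0.01·0.25 = 0.0025, so R = e^0.0025 = 1.0025
Risk-neutral probability p = (e^0.0025 − 0.7788)/(1.2840 − 0.7788) = 0.2237/0.5052 = 0.4428
Terminal stock prices: S_u = 173.3, S_d = 105.1
Terminal payoffs (K − S): max(-13.34, 0) = 0, max(54.86, 0) = 54.86
Node 0 (S = 135): V_0 = e^(−0.0025)·[0.4428·0.0000 + 0.5572·54.8619] = 30.4939

£30.49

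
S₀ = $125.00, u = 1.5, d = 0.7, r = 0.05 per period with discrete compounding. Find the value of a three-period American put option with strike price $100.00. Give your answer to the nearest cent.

$13.06

Risk-neutral probability p = (1 + 0.05 − 0.7)/(1.5 − 0.7) = 0.3500/0.8000 = 0.4375
Terminal stock prices: S_uuu = 421.9, S_uud = 196.9, S_udd = 91.87, S_ddd = 42.87
Terminal payoffs (K − S): max(-321.9, 0) = 0, max(-96.88, 0) = 0, max(8.125, 0) = 8.125, max(57.13, 0) = 57.13
Node uu (S = 281.2): continuation = 1/1.05·[0.4375·0.0000 + 0.5625·0.0000] = 0.0000; exercise value = 0.0000 ≤ continuation, so V_uu = 0.0000
Node ud (S = 131.2): continuation = 1/1.05·[0.4375·0.0000 + 0.5625·8.1250] = 4.3527; exercise value = 0.0000 ≤ continuation, so V_ud = 4.3527
Node dd (S = 61.25): continuation = 1/1.05·[0.4375·8.1250 + 0.5625·57.1250] = 33.9881; exercise value = 38.7500 > continuation, so V_dd = 38.7500 (exercise)
Node u (S = 187.5): continuation = 1/1.05·[0.4375·0.0000 + 0.5625·4.3527] = 2.3318; exercise value = 0.0000 ≤ continuation, so V_u = 2.3318
Node d (S = 87.5): continuation = 1/1.05·[0.4375·4.3527 + 0.5625·38.7500] = 22.5725; exercise value = 12.5000 ≤ continuation, so V_d = 22.5725
Node 0 (S = 125): continuation = 1/1.05·[0.4375·2.3318 + 0.5625·22.5725] = 13.0640; exercise value = 0.0000 ≤ continuation, so V_0 = 13.0640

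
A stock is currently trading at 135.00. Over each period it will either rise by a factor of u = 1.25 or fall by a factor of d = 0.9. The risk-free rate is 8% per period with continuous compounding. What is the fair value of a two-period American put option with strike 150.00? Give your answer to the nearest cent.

15.00

Risk-neutral probability p = (e^0.08 − 0.9)/(1.25 − 0.9) = 0.1833/0.3500 = 0.5237
Terminal stock prices: S_uu = 210.9, S_ud = 151.9, S_dd = 109.4
Terminal payoffs (K − S): max(-60.94, 0) = 0, max(-1.875, 0) = 0, max(40.65, 0) = 40.65
Node u (S = 168.8): continuation = e^(−0.08)·[0.5237·0.0000 + 0.4763·0.0000] = 0.0000; exercise value = 0.0000 ≤ continuation, so V_u = 0.0000
Node d (S = 121.5): continuation = e^(−0.08)·[0.5237·0.0000 + 0.4763·40.6500] = 17.8739; exercise value = 28.5000 > continuation, so V_d = 28.5000 (exercise)
Node 0 (S = 135): continuation = e^(−0.08)·[0.5237·0.0000 + 0.4763·28.5000] = 12.5315; exercise value = 15.0000 > continuation, so V_0 = 15.0000 (exercise)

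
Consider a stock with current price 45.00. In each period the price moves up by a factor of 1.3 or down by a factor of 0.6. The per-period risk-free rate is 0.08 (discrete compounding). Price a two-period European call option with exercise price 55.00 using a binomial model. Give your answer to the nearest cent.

8.49

Risk-neutral probability p = (1 + 0.08 − 0.6)/(1.3 − 0.6) = 0.4800/0.7000 = 0.6857
Terminal stock prices: S_uu = 76.05, S_ud = 35.1, S_dd = 16.2
Terminal payoffs (S − K): max(21.05, 0) = 21.05, max(-19.9, 0) = 0, max(-38.8, 0) = 0
Node u (S = 58.5): V_u = 1/1.08·[0.6857·21.0500 + 0.3143·0.0000] = 13.3651
Node d (S = 27): V_d = 1/1.08·[0.6857·0.0000 + 0.3143·0.0000] = 0.0000
Node 0 (S = 45): V_0 = 1/1.08·[0.6857·13.3651 + 0.3143·0.0000] = 8.4858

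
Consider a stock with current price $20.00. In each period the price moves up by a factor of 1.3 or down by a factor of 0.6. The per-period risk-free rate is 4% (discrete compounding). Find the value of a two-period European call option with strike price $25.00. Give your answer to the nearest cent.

Risk-neutral probability p = (1 + 0.04 − 0.6)/(1.3 − 0.6) = 0.4400/0.7000 = 0.6286
Terminal stock prices: S_uu = 33.8, S_ud = 15.6, S_dd = 7.2
Terminal payoffs (S − K): max(8.8, 0) = 8.8, max(-9.4, 0) = 0, max(-17.8, 0) = 0
Node u (S = 26): V_u = 1/1.04·[0.6286·8.8000 + 0.3714·0.0000] = 5.3187
Node d (S = 12): V_d = 1/1.04·[0.6286·0.0000 + 0.3714·0.0000] = 0.0000
Node 0 (S = 20): V_0 = 1/1.04·[0.6286·5.3187 + 0.3714·0.0000] = 3.2146

$3.21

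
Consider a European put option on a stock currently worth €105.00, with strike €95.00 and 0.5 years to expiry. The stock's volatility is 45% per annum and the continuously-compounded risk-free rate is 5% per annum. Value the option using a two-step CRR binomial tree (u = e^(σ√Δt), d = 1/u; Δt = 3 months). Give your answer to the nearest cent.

€7.64

CRR parameters: u = e^(σ√Δt) = e^(0.45·√0.25) = 1.2523, d = 1/u = 0.7985
Per-period rate: rΔt = 0.05·0.25 = 0.0125, so R = e^0.0125 = 1.0126
Risk-neutral probability p = (e^0.0125 − 0.7985)/(1.2523 − 0.7985) = 0.2141/0.4538 = 0.4717
Terminal stock prices: S_uu = 164.7, S_ud = 105, S_dd = 66.95
Terminal payoffs (K − S): max(-69.67, 0) = 0, max(-10, 0) = 0, max(28.05, 0) = 28.05
Node u (S = 131.5): V_u = e^(−0.0125)·[0.4717·0.0000 + 0.5283·0.0000] = 0.0000
Node d (S = 83.84): V_d = e^(−0.0125)·[0.4717·0.0000 + 0.5283·28.0490] = 14.6341
Node 0 (S = 105): V_0 = e^(−0.0125)·[0.4717·0.0000 + 0.5283·14.6341] = 7.6351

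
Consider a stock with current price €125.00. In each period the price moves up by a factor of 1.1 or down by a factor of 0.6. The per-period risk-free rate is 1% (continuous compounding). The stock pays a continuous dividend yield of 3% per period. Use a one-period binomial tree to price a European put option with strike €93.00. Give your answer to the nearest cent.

€4.27

Per-period risk-free factor R = e^0.01 = 1.0101; dividend-adjusted growth = e^(0.01−0.03) = 0.9802.
Risk-neutral probability p = (0.9802 − 0.6)/(1.1 − 0.6) = 0.3802/0.5000 = 0.7604
Terminal stock prices: S_u = 137.5, S_d = 75
Terminal payoffs (K − S): max(-44.5, 0) = 0, max(18, 0) = 18
Node 0 (S = 125): V_0 = e^(−0.01)·[0.7604·0.0000 + 0.2396·18.0000] = 4.2699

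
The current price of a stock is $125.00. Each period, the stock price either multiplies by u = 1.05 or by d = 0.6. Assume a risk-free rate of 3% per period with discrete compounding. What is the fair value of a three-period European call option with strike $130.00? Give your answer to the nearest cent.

$11.74

Risk-neutral probability p = (1 + 0.03 − 0.6)/(1.05 − 0.6) = 0.4300/0.4500 = 0.9556
Terminal stock prices: S_uuu = 144.7, S_uud = 82.69, S_udd = 47.25, S_ddd = 27
Terminal payoffs (S − K): max(14.7, 0) = 14.7, max(-47.31, 0) = 0, max(-82.75, 0) = 0, max(-103, 0) = 0
Node uu (S = 137.8): V_uu = 1/1.03·[0.9556·14.7031 + 0.0444·0.0000] = 13.6404
Node ud (S = 78.75): V_ud = 1/1.03·[0.9556·0.0000 + 0.0444·0.0000] = 0.0000
Node dd (S = 45): V_dd = 1/1.03·[0.9556·0.0000 + 0.0444·0.0000] = 0.0000
Node u (S = 131.2): V_u = 1/1.03·[0.9556·13.6404 + 0.0444·0.0000] = 12.6546
Node d (S = 75): V_d = 1/1.03·[0.9556·0.0000 + 0.0444·0.0000] = 0.0000
Node 0 (S = 125): V_0 = 1/1.03·[0.9556·12.6546 + 0.0444·0.0000] = 11.7399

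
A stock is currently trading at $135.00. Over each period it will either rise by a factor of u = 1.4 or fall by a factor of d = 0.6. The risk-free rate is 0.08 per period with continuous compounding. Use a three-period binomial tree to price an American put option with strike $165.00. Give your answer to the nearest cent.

$41.92

Risk-neutral probability p = (e^0.08 − 0.6)/(1.4 − 0.6) = 0.4833/0.8000 = 0.6041
Terminal stock prices: S_uuu = 370.4, S_uud = 158.8, S_udd = 68.04, S_ddd = 29.16
Terminal payoffs (K − S): max(-205.4, 0) = 0, max(6.24, 0) = 6.24, max(96.96, 0) = 96.96, max(135.8, 0) = 135.8
Node uu (S = 264.6): continuation = e^(−0.08)·[0.6041·0.0000 + 0.3959·6.2400] = 2.2804; exercise value = 0.0000 ≤ continuation, so V_uu = 2.2804
Node ud (S = 113.4): continuation = e^(−0.08)·[0.6041·6.2400 + 0.3959·96.9600] = 38.9142; exercise value = 51.6000 > continuation, so V_ud = 51.6000 (exercise)
Node dd (S = 48.6): continuation = e^(−0.08)·[0.6041·96.9600 + 0.3959·135.8400] = 103.7142; exercise value = 116.4000 > continuation, so V_dd = 116.4000 (exercise)
Node u (S = 189): continuation = e^(−0.08)·[0.6041·2.2804 + 0.3959·51.6000] = 20.1291; exercise value = 0.0000 ≤ continuation, so V_u = 20.1291
Node d (S = 81): continuation = e^(−0.08)·[0.6041·51.6000 + 0.3959·116.4000] = 71.3142; exercise value = 84.0000 > continuation, so V_d = 84.0000 (exercise)
Node 0 (S = 135): continuation = e^(−0.08)·[0.6041·20.1291 + 0.3959·84.0000] = 41.9234; exercise value = 30.0000 ≤ continuation, so V_0 = 41.9234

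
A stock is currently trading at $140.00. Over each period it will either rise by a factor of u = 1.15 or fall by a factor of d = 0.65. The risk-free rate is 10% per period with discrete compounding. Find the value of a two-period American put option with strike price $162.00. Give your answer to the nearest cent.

Risk-neutral probability p = (1 + 0.1 − 0.65)/(1.15 − 0.65) = 0.4500/0.5000 = 0.9000
Terminal stock prices: S_uu = 185.1, S_ud = 104.7, S_dd = 59.15
Terminal payoffs (K − S): max(-23.15, 0) = 0, max(57.35, 0) = 57.35, max(102.8, 0) = 102.8
Node u (S = 161): continuation = 1/1.1·[0.9000·0.0000 + 0.1000·57.3500] = 5.2136; exercise value = 1.0000 ≤ continuation, so V_u = 5.2136
Node d (S = 91): continuation = 1/1.1·[0.9000·57.3500 + 0.1000·102.8500] = 56.2727; exercise value = 71.0000 > continuation, so V_d = 71.0000 (exercise)
Node 0 (S = 140): continuation = 1/1.1·[0.9000·5.2136 + 0.1000·71.0000] = 10.7202; exercise value = 22.0000 > continuation, so V_0 = 22.0000 (exercise)

$22.00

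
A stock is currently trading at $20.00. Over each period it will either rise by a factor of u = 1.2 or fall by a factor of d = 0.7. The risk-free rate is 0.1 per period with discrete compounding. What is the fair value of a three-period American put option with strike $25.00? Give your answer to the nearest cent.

Risk-neutral probability p = (1 + 0.1 − 0.7)/(1.2 − 0.7) = 0.4000/0.5000 = 0.8000
Terminal stock prices: S_uuu = 34.56, S_uud = 20.16, S_udd = 11.76, S_ddd = 6.86
Terminal payoffs (K − S): max(-9.56, 0) = 0, max(4.84, 0) = 4.84, max(13.24, 0) = 13.24, max(18.14, 0) = 18.14
Node uu (S = 28.8): continuation = 1/1.1·[0.8000·0.0000 + 0.2000·4.8400] = 0.8800; exercise value = 0.0000 ≤ continuation, so V_uu = 0.8800
Node ud (S = 16.8): continuation = 1/1.1·[0.8000·4.8400 + 0.2000·13.2400] = 5.9273; exercise value = 8.2000 > continuation, so V_ud = 8.2000 (exercise)
Node dd (S = 9.8): continuation = 1/1.1·[0.8000·13.2400 + 0.2000·18.1400] = 12.9273; exercise value = 15.2000 > continuation, so V_dd = 15.2000 (exercise)
Node u (S = 24): continuation = 1/1.1·[0.8000·0.8800 + 0.2000·8.2000] = 2.1309; exercise value = 1.0000 ≤ continuation, so V_u = 2.1309
Node d (S = 14): continuation = 1/1.1·[0.8000·8.2000 + 0.2000·15.2000] = 8.7273; exercise value = 11.0000 > continuation, so V_d = 11.0000 (exercise)
Node 0 (S = 20): continuation = 1/1.1·[0.8000·2.1309 + 0.2000·11.0000] = 3.5498; exercise value = 5.0000 > continuation, so V_0 = 5.0000 (exercise)

$5.00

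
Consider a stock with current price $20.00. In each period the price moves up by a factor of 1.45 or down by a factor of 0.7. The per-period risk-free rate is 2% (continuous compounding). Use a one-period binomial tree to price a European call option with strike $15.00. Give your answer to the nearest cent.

$5.86

Risk-neutral probability p = (e^0.02 − 0.7)/(1.45 − 0.7) = 0.3202/0.7500 = 0.4269
Terminal stock prices: S_u = 29, S_d = 14
Terminal payoffs (S − K): max(14, 0) = 14, max(-1, 0) = 0
Node 0 (S = 20): V_0 = e^(−0.02)·[0.4269·14.0000 + 0.5731·0.0000] = 5.8587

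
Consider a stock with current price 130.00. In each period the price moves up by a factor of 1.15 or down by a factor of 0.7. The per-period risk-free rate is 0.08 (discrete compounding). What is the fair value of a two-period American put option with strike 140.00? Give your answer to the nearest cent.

Risk-neutral probability p = (1 + 0.08 − 0.7)/(1.15 − 0.7) = 0.3800/0.4500 = 0.8444
Terminal stock prices: S_uu = 171.9, S_ud = 104.6, S_dd = 63.7
Terminal payoffs (K − S): max(-31.92, 0) = 0, max(35.35, 0) = 35.35, max(76.3, 0) = 76.3
Node u (S = 149.5): continuation = 1/1.08·[0.8444·0.0000 + 0.1556·35.3500] = 5.0916; exercise value = 0.0000 ≤ continuation, so V_u = 5.0916
Node d (S = 91): continuation = 1/1.08·[0.8444·35.3500 + 0.1556·76.3000] = 38.6296; exercise value = 49.0000 > continuation, so V_d = 49.0000 (exercise)
Node 0 (S = 130): continuation = 1/1.08·[0.8444·5.0916 + 0.1556·49.0000] = 11.0387; exercise value = 10.0000 ≤ continuation, so V_0 = 11.0387

11.04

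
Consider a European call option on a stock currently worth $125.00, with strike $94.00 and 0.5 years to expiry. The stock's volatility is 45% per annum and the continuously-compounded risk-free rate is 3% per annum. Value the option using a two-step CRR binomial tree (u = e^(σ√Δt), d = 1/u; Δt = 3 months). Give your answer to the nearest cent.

$36.50

CRR parameters: u = e^(σ√Δt) = e^(0.45·√0.25) = 1.2523, d = 1/u = 0.7985
Per-period rate: rΔt = 0.03·0.25 = 0.0075, so R = e^0.0075 = 1.0075
Risk-neutral probability p = (e^0.0075 − 0.7985)/(1.2523 − 0.7985) = 0.2090/0.4538 = 0.4606
Terminal stock prices: S_uu = 196, S_ud = 125, S_dd = 79.7
Terminal payoffs (S − K): max(102, 0) = 102, max(31, 0) = 31, max(-14.3, 0) = 0
Node u (S = 156.5): V_u = e^(−0.0075)·[0.4606·102.0390 + 0.5394·31.0000] = 63.2427
Node d (S = 99.81): V_d = e^(−0.0075)·[0.4606·31.0000 + 0.5394·0.0000] = 14.1711
Node 0 (S = 125): V_0 = e^(−0.0075)·[0.4606·63.2427 + 0.5394·14.1711] = 36.4975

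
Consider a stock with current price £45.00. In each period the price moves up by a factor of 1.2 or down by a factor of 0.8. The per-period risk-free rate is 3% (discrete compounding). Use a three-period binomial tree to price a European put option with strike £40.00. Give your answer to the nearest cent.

Risk-neutral probability p = (1 + 0.03 − 0.8)/(1.2 − 0.8) = 0.2300/0.4000 = 0.5750
Terminal stock prices: S_uuu = 77.76, S_uud = 51.84, S_udd = 34.56, S_ddd = 23.04
Terminal payoffs (K − S): max(-37.76, 0) = 0, max(-11.84, 0) = 0, max(5.44, 0) = 5.44, max(16.96, 0) = 16.96
Node uu (S = 64.8): V_uu = 1/1.03·[0.5750·0.0000 + 0.4250·0.0000] = 0.0000
Node ud (S = 43.2): V_ud = 1/1.03·[0.5750·0.0000 + 0.4250·5.4400] = 2.2447
Node dd (S = 28.8): V_dd = 1/1.03·[0.5750·5.4400 + 0.4250·16.9600] = 10.0350
Node u (S = 54): V_u = 1/1.03·[0.5750·0.0000 + 0.4250·2.2447] = 0.9262
Node d (S = 36): V_d = 1/1.03·[0.5750·2.2447 + 0.4250·10.0350] = 5.3937
Node 0 (S = 45): V_0 = 1/1.03·[0.5750·0.9262 + 0.4250·5.3937] = 2.7426

£2.74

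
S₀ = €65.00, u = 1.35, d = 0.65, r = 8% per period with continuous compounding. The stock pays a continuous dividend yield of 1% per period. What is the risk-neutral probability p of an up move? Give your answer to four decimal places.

Per-period risk-free factor R = e^0.08 = 1.0833; dividend-adjusted growth = e^(0.08−0.01) = 1.0725.
Risk-neutral probability p = (1.0725 − 0.65)/(1.35 − 0.65) = 0.4225/0.7000 = 0.6036

p = 0.6036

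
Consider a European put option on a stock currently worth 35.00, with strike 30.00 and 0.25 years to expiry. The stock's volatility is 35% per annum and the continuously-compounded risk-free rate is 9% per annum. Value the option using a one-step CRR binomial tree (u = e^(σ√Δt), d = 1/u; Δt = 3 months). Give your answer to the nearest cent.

0.29

CRR parameters: u = e^(σ√Δt) = e^(0.35·√0.25) = 1.1912, d = 1/u = 0.8395
Per-period rate: rΔt = 0.09·0.25 = 0.0225, so R = e^0.0225 = 1.0228
Risk-neutral probability p = (e^0.0225 − 0.8395)/(1.1912 − 0.8395) = 0.1833/0.3518 = 0.5210
Terminal stock prices: S_u = 41.69, S_d = 29.38
Terminal payoffs (K − S): max(-11.69, 0) = 0, max(0.619, 0) = 0.619
Node 0 (S = 35): V_0 = e^(−0.0225)·[0.5210·0.0000 + 0.4790·0.6190] = 0.2899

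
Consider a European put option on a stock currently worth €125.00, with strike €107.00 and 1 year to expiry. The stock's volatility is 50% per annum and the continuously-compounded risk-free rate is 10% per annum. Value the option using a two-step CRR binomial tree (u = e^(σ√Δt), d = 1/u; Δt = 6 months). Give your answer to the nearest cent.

CRR parameters: u = e^(σ√Δt) = e^(0.5·√0.5) = 1.4241, d = 1/u = 0.7022
Per-period rate: rΔt = 0.1·0.5 = 0.05, so R = e^0.05 = 1.0513
Risk-neutral probability p = (e^0.05 − 0.7022)/(1.4241 − 0.7022) = 0.3491/0.7219 = 0.4835
Terminal stock prices: S_uu = 253.5, S_ud = 125, S_dd = 61.63
Terminal payoffs (K − S): max(-146.5, 0) = 0, max(-18, 0) = 0, max(45.37, 0) = 45.37
Node u (S = 178): V_u = e^(−0.05)·[0.4835·0.0000 + 0.5165·0.0000] = 0.0000
Node d (S = 87.77): V_d = e^(−0.05)·[0.4835·0.0000 + 0.5165·45.3664] = 22.2872
Node 0 (S = 125): V_0 = e^(−0.05)·[0.4835·0.0000 + 0.5165·22.2872] = 10.9491

€10.95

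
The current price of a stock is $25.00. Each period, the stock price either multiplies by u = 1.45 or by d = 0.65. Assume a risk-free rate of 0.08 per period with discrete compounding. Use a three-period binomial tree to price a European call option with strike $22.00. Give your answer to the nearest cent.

Risk-neutral probability p = (1 + 0.08 − 0.65)/(1.45 − 0.65) = 0.4300/0.8000 = 0.5375
Terminal stock prices: S_uuu = 76.22, S_uud = 34.17, S_udd = 15.32, S_ddd = 6.866
Terminal payoffs (S − K): max(54.22, 0) = 54.22, max(12.17, 0) = 12.17, max(-6.684, 0) = 0, max(-15.13, 0) = 0
Node uu (S = 52.56): V_uu = 1/1.08·[0.5375·54.2156 + 0.4625·12.1656] = 32.1921
Node ud (S = 23.56): V_ud = 1/1.08·[0.5375·12.1656 + 0.4625·0.0000] = 6.0547
Node dd (S = 10.56): V_dd = 1/1.08·[0.5375·0.0000 + 0.4625·0.0000] = 0.0000
Node u (S = 36.25): V_u = 1/1.08·[0.5375·32.1921 + 0.4625·6.0547] = 18.6144
Node d (S = 16.25): V_d = 1/1.08·[0.5375·6.0547 + 0.4625·0.0000] = 3.0133
Node 0 (S = 25): V_0 = 1/1.08·[0.5375·18.6144 + 0.4625·3.0133] = 10.5545

$10.55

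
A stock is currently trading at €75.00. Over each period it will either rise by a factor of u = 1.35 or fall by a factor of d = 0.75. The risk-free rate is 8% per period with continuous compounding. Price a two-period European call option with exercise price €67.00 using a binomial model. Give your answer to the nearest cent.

Risk-neutral probability p = (e^0.08 − 0.75)/(1.35 − 0.75) = 0.3333/0.6000 = 0.5555
Terminal stock prices: S_uu = 136.7, S_ud = 75.94, S_dd = 42.19
Terminal payoffs (S − K): max(69.69, 0) = 69.69, max(8.938, 0) = 8.938, max(-24.81, 0) = 0
Node u (S = 101.2): V_u = e^(−0.08)·[0.5555·69.6875 + 0.4445·8.9375] = 39.4012
Node d (S = 56.25): V_d = e^(−0.08)·[0.5555·8.9375 + 0.4445·0.0000] = 4.5829
Node 0 (S = 75): V_0 = e^(−0.08)·[0.5555·39.4012 + 0.4445·4.5829] = 22.0844

€22.08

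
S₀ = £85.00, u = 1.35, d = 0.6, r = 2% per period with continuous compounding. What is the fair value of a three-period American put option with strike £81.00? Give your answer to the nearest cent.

£17.46

Risk-neutral probability p = (e^0.02 − 0.6)/(1.35 − 0.6) = 0.4202/0.7500 = 0.5603
Terminal stock prices: S_uuu = 209.1, S_uud = 92.95, S_udd = 41.31, S_ddd = 18.36
Terminal payoffs (K − S): max(-128.1, 0) = 0, max(-11.95, 0) = 0, max(39.69, 0) = 39.69, max(62.64, 0) = 62.64
Node uu (S = 154.9): continuation = e^(−0.02)·[0.5603·0.0000 + 0.4397·0.0000] = 0.0000; exercise value = 0.0000 ≤ continuation, so V_uu = 0.0000
Node ud (S = 68.85): continuation = e^(−0.02)·[0.5603·0.0000 + 0.4397·39.6900] = 17.1074; exercise value = 12.1500 ≤ continuation, so V_ud = 17.1074
Node dd (S = 30.6): continuation = e^(−0.02)·[0.5603·39.6900 + 0.4397·62.6400] = 48.7961; exercise value = 50.4000 > continuation, so V_dd = 50.4000 (exercise)
Node u (S = 114.8): continuation = e^(−0.02)·[0.5603·0.0000 + 0.4397·17.1074] = 7.3737; exercise value = 0.0000 ≤ continuation, so V_u = 7.3737
Node d (S = 51): continuation = e^(−0.02)·[0.5603·17.1074 + 0.4397·50.4000] = 31.1185; exercise value = 30.0000 ≤ continuation, so V_d = 31.1185
Node 0 (S = 85): continuation = e^(−0.02)·[0.5603·7.3737 + 0.4397·31.1185] = 17.4623; exercise value = 0.0000 ≤ continuation, so V_0 = 17.4623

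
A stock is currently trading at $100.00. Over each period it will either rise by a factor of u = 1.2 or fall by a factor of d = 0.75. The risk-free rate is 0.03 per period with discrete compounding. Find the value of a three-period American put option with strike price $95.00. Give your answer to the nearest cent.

$9.68

Risk-neutral probability p = (1 + 0.03 − 0.75)/(1.2 − 0.75) = 0.2800/0.4500 = 0.6222
Terminal stock prices: S_uuu = 172.8, S_uud = 108, S_udd = 67.5, S_ddd = 42.19
Terminal payoffs (K − S): max(-77.8, 0) = 0, max(-13, 0) = 0, max(27.5, 0) = 27.5, max(52.81, 0) = 52.81
Node uu (S = 144): continuation = 1/1.03·[0.6222·0.0000 + 0.3778·0.0000] = 0.0000; exercise value = 0.0000 ≤ continuation, so V_uu = 0.0000
Node ud (S = 90): continuation = 1/1.03·[0.6222·0.0000 + 0.3778·27.5000] = 10.0863; exercise value = 5.0000 ≤ continuation, so V_ud = 10.0863
Node dd (S = 56.25): continuation = 1/1.03·[0.6222·27.5000 + 0.3778·52.8125] = 35.9830; exercise value = 38.7500 > continuation, so V_dd = 38.7500 (exercise)
Node u (S = 120): continuation = 1/1.03·[0.6222·0.0000 + 0.3778·10.0863] = 3.6994; exercise value = 0.0000 ≤ continuation, so V_u = 3.6994
Node d (S = 75): continuation = 1/1.03·[0.6222·10.0863 + 0.3778·38.7500] = 20.3056; exercise value = 20.0000 ≤ continuation, so V_d = 20.3056
Node 0 (S = 100): continuation = 1/1.03·[0.6222·3.6994 + 0.3778·20.3056] = 9.6824; exercise value = 0.0000 ≤ continuation, so V_0 = 9.6824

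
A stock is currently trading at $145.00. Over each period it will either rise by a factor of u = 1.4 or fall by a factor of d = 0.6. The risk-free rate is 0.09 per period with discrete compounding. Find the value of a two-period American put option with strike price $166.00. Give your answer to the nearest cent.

$36.91

Risk-neutral probability p = (1 + 0.09 − 0.6)/(1.4 − 0.6) = 0.4900/0.8000 = 0.6125
Terminal stock prices: S_uu = 284.2, S_ud = 121.8, S_dd = 52.2
Terminal payoffs (K − S): max(-118.2, 0) = 0, max(44.2, 0) = 44.2, max(113.8, 0) = 113.8
Node u (S = 203): continuation = 1/1.09·[0.6125·0.0000 + 0.3875·44.2000] = 15.7133; exercise value = 0.0000 ≤ continuation, so V_u = 15.7133
Node d (S = 87): continuation = 1/1.09·[0.6125·44.2000 + 0.3875·113.8000] = 65.2936; exercise value = 79.0000 > continuation, so V_d = 79.0000 (exercise)
Node 0 (S = 145): continuation = 1/1.09·[0.6125·15.7133 + 0.3875·79.0000] = 36.9146; exercise value = 21.0000 ≤ continuation, so V_0 = 36.9146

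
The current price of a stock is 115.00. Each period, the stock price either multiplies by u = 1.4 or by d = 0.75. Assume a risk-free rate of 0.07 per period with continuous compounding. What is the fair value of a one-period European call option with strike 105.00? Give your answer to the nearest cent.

25.91

Risk-neutral probability p = (e^0.07 − 0.75)/(1.4 − 0.75) = 0.3225/0.6500 = 0.4962
Terminal stock prices: S_u = 161, S_d = 86.25
Terminal payoffs (S − K): max(56, 0) = 56, max(-18.75, 0) = 0
Node 0 (S = 115): V_0 = e^(−0.07)·[0.4962·56.0000 + 0.5038·0.0000] = 25.9069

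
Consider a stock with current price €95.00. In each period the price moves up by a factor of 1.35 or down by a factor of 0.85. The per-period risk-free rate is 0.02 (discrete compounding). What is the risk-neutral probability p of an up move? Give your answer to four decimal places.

p = 0.3400

Risk-neutral probability p = (1 + 0.02 − 0.85)/(1.35 − 0.85) = 0.1700/0.5000 = 0.3400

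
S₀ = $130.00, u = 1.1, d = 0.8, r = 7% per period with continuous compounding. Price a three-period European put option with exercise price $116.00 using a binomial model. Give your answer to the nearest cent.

Risk-neutral probability p = (e^0.07 − 0.8)/(1.1 − 0.8) = 0.2725/0.3000 = 0.9084
Terminal stock prices: S_uuu = 173, S_uud = 125.8, S_udd = 91.52, S_ddd = 66.56
Terminal payoffs (K − S): max(-57.03, 0) = 0, max(-9.84, 0) = 0, max(24.48, 0) = 24.48, max(49.44, 0) = 49.44
Node uu (S = 157.3): V_uu = e^(−0.07)·[0.9084·0.0000 + 0.0916·0.0000] = 0.0000
Node ud (S = 114.4): V_ud = e^(−0.07)·[0.9084·0.0000 + 0.0916·24.4800] = 2.0917
Node dd (S = 83.2): V_dd = e^(−0.07)·[0.9084·24.4800 + 0.0916·49.4400] = 24.9577
Node u (S = 143): V_u = e^(−0.07)·[0.9084·0.0000 + 0.0916·2.0917] = 0.1787
Node d (S = 104): V_d = e^(−0.07)·[0.9084·2.0917 + 0.0916·24.9577] = 3.9040
Node 0 (S = 130): V_0 = e^(−0.07)·[0.9084·0.1787 + 0.0916·3.9040] = 0.4849

$0.48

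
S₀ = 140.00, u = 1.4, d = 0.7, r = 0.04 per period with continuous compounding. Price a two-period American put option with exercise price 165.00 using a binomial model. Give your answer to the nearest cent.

39.44

Risk-neutral probability p = (e^0.04 − 0.7)/(1.4 − 0.7) = 0.3408/0.7000 = 0.4869
Terminal stock prices: S_uu = 274.4, S_ud = 137.2, S_dd = 68.6
Terminal payoffs (K − S): max(-109.4, 0) = 0, max(27.8, 0) = 27.8, max(96.4, 0) = 96.4
Node u (S = 196): continuation = e^(−0.04)·[0.4869·0.0000 + 0.5131·27.8000] = 13.7056; exercise value = 0.0000 ≤ continuation, so V_u = 13.7056
Node d (S = 98): continuation = e^(−0.04)·[0.4869·27.8000 + 0.5131·96.4000] = 60.5303; exercise value = 67.0000 > continuation, so V_d = 67.0000 (exercise)
Node 0 (S = 140): continuation = e^(−0.04)·[0.4869·13.7056 + 0.5131·67.0000] = 39.4427; exercise value = 25.0000 ≤ continuation, so V_0 = 39.4427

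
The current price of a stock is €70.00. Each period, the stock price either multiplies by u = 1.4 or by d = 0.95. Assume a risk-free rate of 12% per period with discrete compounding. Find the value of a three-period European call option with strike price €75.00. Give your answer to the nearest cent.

Risk-neutral probability p = (1 + 0.12 − 0.95)/(1.4 − 0.95) = 0.1700/0.4500 = 0.3778
Terminal stock prices: S_uuu = 192.1, S_uud = 130.3, S_udd = 88.44, S_ddd = 60.02
Terminal payoffs (S − K): max(117.1, 0) = 117.1, max(55.34, 0) = 55.34, max(13.44, 0) = 13.44, max(-14.98, 0) = 0
Node uu (S = 137.2): V_uu = 1/1.12·[0.3778·117.0800 + 0.6222·55.3400] = 70.2357
Node ud (S = 93.1): V_ud = 1/1.12·[0.3778·55.3400 + 0.6222·13.4450] = 26.1357
Node dd (S = 63.17): V_dd = 1/1.12·[0.3778·13.4450 + 0.6222·0.0000] = 4.5350
Node u (S = 98): V_u = 1/1.12·[0.3778·70.2357 + 0.6222·26.1357] = 38.2105
Node d (S = 66.5): V_d = 1/1.12·[0.3778·26.1357 + 0.6222·4.5350] = 11.3351
Node 0 (S = 70): V_0 = 1/1.12·[0.3778·38.2105 + 0.6222·11.3351] = 19.1857

€19.19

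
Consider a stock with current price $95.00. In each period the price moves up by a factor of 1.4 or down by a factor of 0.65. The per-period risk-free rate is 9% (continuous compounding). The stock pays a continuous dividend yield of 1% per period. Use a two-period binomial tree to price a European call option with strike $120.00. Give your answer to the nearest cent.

Per-period risk-free factor R = e^0.09 = 1.0942; dividend-adjusted growth = e^(0.09−0.01) = 1.0833.
Risk-neutral probability p = (1.0833 − 0.65)/(1.4 − 0.65) = 0.4333/0.7500 = 0.5777
Terminal stock prices: S_uu = 186.2, S_ud = 86.45, S_dd = 40.14
Terminal payoffs (S − K): max(66.2, 0) = 66.2, max(-33.55, 0) = 0, max(-79.86, 0) = 0
Node u (S = 133): V_u = e^(−0.09)·[0.5777·66.2000 + 0.4223·0.0000] = 34.9531
Node d (S = 61.75): V_d = e^(−0.09)·[0.5777·0.0000 + 0.4223·0.0000] = 0.0000
Node 0 (S = 95): V_0 = e^(−0.09)·[0.5777·34.9531 + 0.4223·0.0000] = 18.4550

$18.45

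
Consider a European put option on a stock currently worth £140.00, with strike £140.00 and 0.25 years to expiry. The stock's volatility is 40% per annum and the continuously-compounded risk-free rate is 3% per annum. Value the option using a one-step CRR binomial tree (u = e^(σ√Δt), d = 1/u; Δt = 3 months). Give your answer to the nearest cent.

£13.38

CRR parameters: u = e^(σ√Δt) = e^(0.4·√0.25) = 1.2214, d = 1/u = 0.8187
Per-period rate: rΔt = 0.03·0.25 = 0.0075, so R = e^0.0075 = 1.0075
Risk-neutral probability p = (e^0.0075 − 0.8187)/(1.2214 − 0.8187) = 0.1888/0.4027 = 0.4689
Terminal stock prices: S_u = 171, S_d = 114.6
Terminal payoffs (K − S): max(-31, 0) = 0, max(25.38, 0) = 25.38
Node 0 (S = 140): V_0 = e^(−0.0075)·[0.4689·0.0000 + 0.5311·25.3777] = 13.3784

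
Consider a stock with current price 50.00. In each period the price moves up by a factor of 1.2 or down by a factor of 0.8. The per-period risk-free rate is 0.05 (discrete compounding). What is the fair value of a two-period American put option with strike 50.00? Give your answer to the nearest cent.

4.00

Risk-neutral probability p = (1 + 0.05 − 0.8)/(1.2 − 0.8) = 0.2500/0.4000 = 0.6250
Terminal stock prices: S_uu = 72, S_ud = 48, S_dd = 32
Terminal payoffs (K − S): max(-22, 0) = 0, max(2, 0) = 2, max(18, 0) = 18
Node u (S = 60): continuation = 1/1.05·[0.6250·0.0000 + 0.3750·2.0000] = 0.7143; exercise value = 0.0000 ≤ continuation, so V_u = 0.7143
Node d (S = 40): continuation = 1/1.05·[0.6250·2.0000 + 0.3750·18.0000] = 7.6190; exercise value = 10.0000 > continuation, so V_d = 10.0000 (exercise)
Node 0 (S = 50): continuation = 1/1.05·[0.6250·0.7143 + 0.3750·10.0000] = 3.9966; exercise value = 0.0000 ≤ continuation, so V_0 = 3.9966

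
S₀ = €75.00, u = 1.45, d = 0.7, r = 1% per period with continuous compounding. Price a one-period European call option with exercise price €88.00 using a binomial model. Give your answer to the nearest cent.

€8.49

Risk-neutral probability p = (e^0.01 − 0.7)/(1.45 − 0.7) = 0.3101/0.7500 = 0.4134
Terminal stock prices: S_u = 108.8, S_d = 52.5
Terminal payoffs (S − K): max(20.75, 0) = 20.75, max(-35.5, 0) = 0
Node 0 (S = 75): V_0 = e^(−0.01)·[0.4134·20.7500 + 0.5866·0.0000] = 8.4927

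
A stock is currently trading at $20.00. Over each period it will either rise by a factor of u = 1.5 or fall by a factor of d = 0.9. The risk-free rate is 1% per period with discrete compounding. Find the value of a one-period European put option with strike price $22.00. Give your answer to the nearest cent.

$3.23

Risk-neutral probability p = (1 + 0.01 − 0.9)/(1.5 − 0.9) = 0.1100/0.6000 = 0.1833
Terminal stock prices: S_u = 30, S_d = 18
Terminal payoffs (K − S): max(-8, 0) = 0, max(4, 0) = 4
Node 0 (S = 20): V_0 = 1/1.01·[0.1833·0.0000 + 0.8167·4.0000] = 3.2343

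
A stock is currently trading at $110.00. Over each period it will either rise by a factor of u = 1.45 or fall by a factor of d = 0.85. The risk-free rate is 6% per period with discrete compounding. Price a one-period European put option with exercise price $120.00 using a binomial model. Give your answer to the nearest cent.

$16.25

Risk-neutral probability p = (1 + 0.06 − 0.85)/(1.45 − 0.85) = 0.2100/0.6000 = 0.3500
Terminal stock prices: S_u = 159.5, S_d = 93.5
Terminal payoffs (K − S): max(-39.5, 0) = 0, max(26.5, 0) = 26.5
Node 0 (S = 110): V_0 = 1/1.06·[0.3500·0.0000 + 0.6500·26.5000] = 16.2500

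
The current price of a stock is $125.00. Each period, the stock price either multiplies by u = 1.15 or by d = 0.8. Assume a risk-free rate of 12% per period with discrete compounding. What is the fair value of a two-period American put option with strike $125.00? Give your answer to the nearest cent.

Risk-neutral probability p = (1 + 0.12 − 0.8)/(1.15 − 0.8) = 0.3200/0.3500 = 0.9143
Terminal stock prices: S_uu = 165.3, S_ud = 115, S_dd = 80
Terminal payoffs (K − S): max(-40.31, 0) = 0, max(10, 0) = 10, max(45, 0) = 45
Node u (S = 143.8): continuation = 1/1.12·[0.9143·0.0000 + 0.0857·10.0000] = 0.7653; exercise value = 0.0000 ≤ continuation, so V_u = 0.7653
Node d (S = 100): continuation = 1/1.12·[0.9143·10.0000 + 0.0857·45.0000] = 11.6071; exercise value = 25.0000 > continuation, so V_d = 25.0000 (exercise)
Node 0 (S = 125): continuation = 1/1.12·[0.9143·0.7653 + 0.0857·25.0000] = 2.5380; exercise value = 0.0000 ≤ continuation, so V_0 = 2.5380

$2.54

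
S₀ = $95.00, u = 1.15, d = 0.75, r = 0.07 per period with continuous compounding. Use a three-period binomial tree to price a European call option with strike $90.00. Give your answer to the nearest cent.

Risk-neutral probability p = (e^0.07 − 0.75)/(1.15 − 0.75) = 0.3225/0.4000 = 0.8063
Terminal stock prices: S_uuu = 144.5, S_uud = 94.23, S_udd = 61.45, S_ddd = 40.08
Terminal payoffs (S − K): max(54.48, 0) = 54.48, max(4.228, 0) = 4.228, max(-28.55, 0) = 0, max(-49.92, 0) = 0
Node uu (S = 125.6): V_uu = e^(−0.07)·[0.8063·54.4831 + 0.1937·4.2281] = 41.7221
Node ud (S = 81.94): V_ud = e^(−0.07)·[0.8063·4.2281 + 0.1937·0.0000] = 3.1785
Node dd (S = 53.44): V_dd = e^(−0.07)·[0.8063·0.0000 + 0.1937·0.0000] = 0.0000
Node u (S = 109.2): V_u = e^(−0.07)·[0.8063·41.7221 + 0.1937·3.1785] = 31.9392
Node d (S = 71.25): V_d = e^(−0.07)·[0.8063·3.1785 + 0.1937·0.0000] = 2.3895
Node 0 (S = 95): V_0 = e^(−0.07)·[0.8063·31.9392 + 0.1937·2.3895] = 24.4423

$24.44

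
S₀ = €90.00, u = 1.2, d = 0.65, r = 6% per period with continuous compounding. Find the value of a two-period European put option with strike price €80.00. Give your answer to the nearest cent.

€5.62

Risk-neutral probability p = (e^0.06 − 0.65)/(1.2 − 0.65) = 0.4118/0.5500 = 0.7488
Terminal stock prices: S_uu = 129.6, S_ud = 70.2, S_dd = 38.03
Terminal payoffs (K − S): max(-49.6, 0) = 0, max(9.8, 0) = 9.8, max(41.97, 0) = 41.97
Node u (S = 108): V_u = e^(−0.06)·[0.7488·0.0000 + 0.2512·9.8000] = 2.3185
Node d (S = 58.5): V_d = e^(−0.06)·[0.7488·9.8000 + 0.2512·41.9750] = 16.8412
Node 0 (S = 90): V_0 = e^(−0.06)·[0.7488·2.3185 + 0.2512·16.8412] = 5.6192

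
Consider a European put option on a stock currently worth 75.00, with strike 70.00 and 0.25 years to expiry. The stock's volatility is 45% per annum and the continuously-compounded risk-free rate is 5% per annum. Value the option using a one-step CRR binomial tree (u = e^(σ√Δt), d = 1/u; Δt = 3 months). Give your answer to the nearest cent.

CRR parameters: u = e^(σ√Δt) = e^(0.45·√0.25) = 1.2523, d = 1/u = 0.7985
Per-period rate: rΔt = 0.05·0.25 = 0.0125, so R = e^0.0125 = 1.0126
Risk-neutral probability p = (e^0.0125 − 0.7985)/(1.2523 − 0.7985) = 0.2141/0.4538 = 0.4717
Terminal stock prices: S_u = 93.92, S_d = 59.89
Terminal payoffs (K − S): max(-23.92, 0) = 0, max(10.11, 0) = 10.11
Node 0 (S = 75): V_0 = e^(−0.0125)·[0.4717·0.0000 + 0.5283·10.1113] = 5.2754

5.28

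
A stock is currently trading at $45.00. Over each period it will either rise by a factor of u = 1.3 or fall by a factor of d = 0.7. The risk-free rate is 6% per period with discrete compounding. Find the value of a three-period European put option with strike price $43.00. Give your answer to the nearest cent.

Risk-neutral probability p = (1 + 0.06 − 0.7)/(1.3 − 0.7) = 0.3600/0.6000 = 0.6000
Terminal stock prices: S_uuu = 98.87, S_uud = 53.24, S_udd = 28.66, S_ddd = 15.43
Terminal payoffs (K − S): max(-55.87, 0) = 0, max(-10.24, 0) = 0, max(14.34, 0) = 14.34, max(27.57, 0) = 27.57
Node uu (S = 76.05): V_uu = 1/1.06·[0.6000·0.0000 + 0.4000·0.0000] = 0.0000
Node ud (S = 40.95): V_ud = 1/1.06·[0.6000·0.0000 + 0.4000·14.3350] = 5.4094
Node dd (S = 22.05): V_dd = 1/1.06·[0.6000·14.3350 + 0.4000·27.5650] = 18.5160
Node u (S = 58.5): V_u = 1/1.06·[0.6000·0.0000 + 0.4000·5.4094] = 2.0413
Node d (S = 31.5): V_d = 1/1.06·[0.6000·5.4094 + 0.4000·18.5160] = 10.0491
Node 0 (S = 45): V_0 = 1/1.06·[0.6000·2.0413 + 0.4000·10.0491] = 4.9476

$4.95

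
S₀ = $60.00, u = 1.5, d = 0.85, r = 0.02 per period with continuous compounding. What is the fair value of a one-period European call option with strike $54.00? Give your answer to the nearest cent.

$9.24

Risk-neutral probability p = (e^0.02 − 0.85)/(1.5 − 0.85) = 0.1702/0.6500 = 0.2618
Terminal stock prices: S_u = 90, S_d = 51
Terminal payoffs (S − K): max(36, 0) = 36, max(-3, 0) = 0
Node 0 (S = 60): V_0 = e^(−0.02)·[0.2618·36.0000 + 0.7382·0.0000] = 9.2399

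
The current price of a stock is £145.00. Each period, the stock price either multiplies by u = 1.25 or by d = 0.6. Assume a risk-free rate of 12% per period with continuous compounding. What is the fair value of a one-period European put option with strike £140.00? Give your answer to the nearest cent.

Risk-neutral probability p = (e^0.12 − 0.6)/(1.25 − 0.6) = 0.5275/0.6500 = 0.8115
Terminal stock prices: S_u = 181.2, S_d = 87
Terminal payoffs (K − S): max(-41.25, 0) = 0, max(53, 0) = 53
Node 0 (S = 145): V_0 = e^(−0.12)·[0.8115·0.0000 + 0.1885·53.0000] = 8.8592

£8.86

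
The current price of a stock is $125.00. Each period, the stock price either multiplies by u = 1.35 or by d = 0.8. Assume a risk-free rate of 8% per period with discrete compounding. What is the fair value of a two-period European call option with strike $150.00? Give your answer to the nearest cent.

Risk-neutral probability p = (1 + 0.08 − 0.8)/(1.35 − 0.8) = 0.2800/0.5500 = 0.5091
Terminal stock prices: S_uu = 227.8, S_ud = 135, S_dd = 80
Terminal payoffs (S − K): max(77.81, 0) = 77.81, max(-15, 0) = 0, max(-70, 0) = 0
Node u (S = 168.8): V_u = 1/1.08·[0.5091·77.8125 + 0.4909·0.0000] = 36.6793
Node d (S = 100): V_d = 1/1.08·[0.5091·0.0000 + 0.4909·0.0000] = 0.0000
Node 0 (S = 125): V_0 = 1/1.08·[0.5091·36.6793 + 0.4909·0.0000] = 17.2899

$17.29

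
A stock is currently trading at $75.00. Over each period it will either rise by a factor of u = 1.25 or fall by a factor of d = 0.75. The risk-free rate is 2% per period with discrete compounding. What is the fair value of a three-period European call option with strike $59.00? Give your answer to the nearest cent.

$23.94

Risk-neutral probability p = (1 + 0.02 − 0.75)/(1.25 − 0.75) = 0.2700/0.5000 = 0.5400
Terminal stock prices: S_uuu = 146.5, S_uud = 87.89, S_udd = 52.73, S_ddd = 31.64
Terminal payoffs (S − K): max(87.48, 0) = 87.48, max(28.89, 0) = 28.89, max(-6.266, 0) = 0, max(-27.36, 0) = 0
Node uu (S = 117.2): V_uu = 1/1.02·[0.5400·87.4844 + 0.4600·28.8906] = 59.3444
Node ud (S = 70.31): V_ud = 1/1.02·[0.5400·28.8906 + 0.4600·0.0000] = 15.2950
Node dd (S = 42.19): V_dd = 1/1.02·[0.5400·0.0000 + 0.4600·0.0000] = 0.0000
Node u (S = 93.75): V_u = 1/1.02·[0.5400·59.3444 + 0.4600·15.2950] = 38.3154
Node d (S = 56.25): V_d = 1/1.02·[0.5400·15.2950 + 0.4600·0.0000] = 8.0974
Node 0 (S = 75): V_0 = 1/1.02·[0.5400·38.3154 + 0.4600·8.0974] = 23.9364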